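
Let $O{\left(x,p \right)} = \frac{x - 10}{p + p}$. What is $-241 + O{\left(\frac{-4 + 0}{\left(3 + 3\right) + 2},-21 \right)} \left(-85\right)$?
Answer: $- \frac{1049}{4} \approx -262.25$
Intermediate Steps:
$O{\left(x,p \right)} = \frac{-10 + x}{2 p}$
$-241 + O{\left(\frac{-4 + 0}{\left(3 + 3\right) + 2},-21 \right)} \left(-85\right) = -241 + \frac{-10 + \frac{-4 + 0}{\left(3 + 3\right) + 2}}{2 \left(-21\right)} \left(-85\right) = -241 + \frac{1}{2} \left(- \frac{1}{21}\right) \left(-10 - \frac{4}{6 + 2}\right) \left(-85\right) = -241 + \frac{1}{2} \left(- \frac{1}{21}\right) \left(-10 - \frac{4}{8}\right) \left(-85\right) = -241 + \frac{1}{2} \left(- \frac{1}{21}\right) \left(-10 - \frac{1}{2}\right) \left(-85\right) = -241 + \frac{1}{2} \left(- \frac{1}{21}\right) \left(- \frac{21}{2}\right) \left(-85\right) = -241 + \frac{1}{4} \left(-85\right) = -241 - \frac{85}{4} = - \frac{1049}{4}$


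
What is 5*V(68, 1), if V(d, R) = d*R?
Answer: 340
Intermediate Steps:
V(d, R) = R*d
5*V(68, 1) = 5*(1*68) = 5*68 = 340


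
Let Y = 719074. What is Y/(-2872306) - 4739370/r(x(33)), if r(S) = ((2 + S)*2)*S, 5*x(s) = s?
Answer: -1492653784704/35752651 ≈ -41749.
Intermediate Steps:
x(s) = s/5
r(S) = S*(4 + 2*S) (r(S) = (4 + 2*S)*S = S*(4 + 2*S))
Y/(-2872306) - 4739370/r(x(33)) = 719074/(-2872306) - 4739370*5/(66*(2 + (⅕)*33)) = 719074*(-1/2872306) - 4739370*5/(66*(2 + 33/5)) = -18923/75587 - 4739370/(2*(33/5)*(43/5)) = -18923/75587 - 4739370/2838/25 = -18923/75587 - 4739370*25/2838 = -18923/75587 - 19747375/473 = -1492653784704/35752651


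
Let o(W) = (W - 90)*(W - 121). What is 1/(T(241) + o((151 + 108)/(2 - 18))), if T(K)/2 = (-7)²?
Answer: 256/3754393 ≈ 6.8187e-5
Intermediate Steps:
T(K) = 98 (T(K) = 2*(-7)² = 2*49 = 98)
o(W) = (-121 + W)*(-90 + W) (o(W) = (-90 + W)*(-121 + W) = (-121 + W)*(-90 + W))
1/(T(241) + o((151 + 108)/(2 - 18))) = 1/(98 + (10890 + ((151 + 108)/(2 - 18))² - 211*(151 + 108)/(2 - 18))) = 1/(98 + (10890 + (259/(-16))² - 54649/(-16))) = 1/(98 + (10890 + (259*(-1/16))² - 54649*(-1)/16)) = 1/(98 + (10890 + (-259/16)² - 211*(-259/16))) = 1/(98 + (10890 + 67081/256 + 54649/16)) = 1/(98 + 3729305/256) = 1/(3754393/256) = 256/3754393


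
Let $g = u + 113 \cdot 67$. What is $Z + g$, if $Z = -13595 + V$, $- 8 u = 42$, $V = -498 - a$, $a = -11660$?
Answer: $\frac{20531}{4} \approx 5132.8$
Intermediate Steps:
$V = 11162$ ($V = -498 - -11660 = -498 + 11660 = 11162$)
$u = - \frac{21}{4}$ ($u = \left(- \frac{1}{8}\right) 42 = - \frac{21}{4} \approx -5.25$)
$g = \frac{30263}{4}$ ($g = - \frac{21}{4} + 113 \cdot 67 = - \frac{21}{4} + 7571 = \frac{30263}{4} \approx 7565.8$)
$Z = -2433$ ($Z = -13595 + 11162 = -2433$)
$Z + g = -2433 + \frac{30263}{4} = \frac{20531}{4}$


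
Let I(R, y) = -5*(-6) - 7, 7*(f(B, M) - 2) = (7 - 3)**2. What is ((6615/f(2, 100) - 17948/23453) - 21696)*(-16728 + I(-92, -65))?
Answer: 15791387864005/46906 ≈ 3.3666e+8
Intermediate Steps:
f(B, M) = 30/7 (f(B, M) = 2 + (7 - 3)**2/7 = 2 + (1/7)*4**2 = 2 + (1/7)*16 = 2 + 16/7 = 30/7)
I(R, y) = 23 (I(R, y) = 30 - 7 = 23)
((6615/f(2, 100) - 17948/23453) - 21696)*(-16728 + I(-92, -65)) = ((6615/(30/7) - 17948/23453) - 21696)*(-16728 + 23) = ((6615*(7/30) - 17948*1/23453) - 21696)*(-16705) = ((3087/2 - 17948/23453) - 21696)*(-16705) = (72363515/46906 - 21696)*(-16705) = -945309061/46906*(-16705) = 15791387864005/46906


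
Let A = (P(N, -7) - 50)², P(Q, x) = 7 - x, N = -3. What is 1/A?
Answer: 1/1296 ≈ 0.00077160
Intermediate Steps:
A = 1296 (A = ((7 - 1*(-7)) - 50)² = ((7 + 7) - 50)² = (14 - 50)² = (-36)² = 1296)
1/A = 1/1296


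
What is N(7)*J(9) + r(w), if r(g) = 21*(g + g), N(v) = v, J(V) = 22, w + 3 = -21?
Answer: -854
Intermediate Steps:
w = -24 (w = -3 - 21 = -24)
r(g) = 42*g (r(g) = 21*(2*g) = 42*g)
N(7)*J(9) + r(w) = 7*22 + 42*(-24) = 154 - 1008 = -854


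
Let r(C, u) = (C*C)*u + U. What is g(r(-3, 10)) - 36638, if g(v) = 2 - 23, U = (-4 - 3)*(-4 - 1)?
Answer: -36659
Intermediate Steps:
U = 35 (U = -7*(-5) = 35)
r(C, u) = 35 + u*C² (r(C, u) = (C*C)*u + 35 = C²*u + 35 = u*C² + 35 = 35 + u*C²)
g(v) = -21
g(r(-3, 10)) - 36638 = -21 - 36638 = -36659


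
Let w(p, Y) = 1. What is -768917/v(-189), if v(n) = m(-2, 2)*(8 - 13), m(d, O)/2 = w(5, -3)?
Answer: 768917/10 ≈ 76892.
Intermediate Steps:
m(d, O) = 2 (m(d, O) = 2*1 = 2)
v(n) = -10 (v(n) = 2*(8 - 13) = 2*(-5) = -10)
-768917/v(-189) = -768917/(-10) = -768917*(-⅒) = 768917/10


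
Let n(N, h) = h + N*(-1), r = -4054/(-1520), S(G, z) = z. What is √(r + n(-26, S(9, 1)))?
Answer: √4283930/380 ≈ 5.4468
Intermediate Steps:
r = 2027/760 (r = -4054*(-1/1520) = 2027/760 ≈ 2.6671)
n(N, h) = h - N
√(r + n(-26, S(9, 1))) = √(2027/760 + (1 - 1*(-26))) = √(2027/760 + (1 + 26)) = √(2027/760 + 27) = √(22547/760) = √4283930/380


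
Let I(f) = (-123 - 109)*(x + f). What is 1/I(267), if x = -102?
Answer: -1/38280 ≈ -2.6123e-5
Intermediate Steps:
I(f) = 23664 - 232*f (I(f) = (-123 - 109)*(-102 + f) = -232*(-102 + f) = 23664 - 232*f)
1/I(267) = 1/(23664 - 232*267) = 1/(23664 - 61944) = 1/(-38280) = -1/38280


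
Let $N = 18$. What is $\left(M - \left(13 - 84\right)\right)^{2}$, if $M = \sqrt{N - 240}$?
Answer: $\left(71 + i \sqrt{222}\right)^{2} \approx 4819.0 + 2115.8 i$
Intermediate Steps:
$M = i \sqrt{222}$ ($M = \sqrt{18 - 240} = \sqrt{-222} = i \sqrt{222} \approx 14.9 i$)
$\left(M - \left(13 - 84\right)\right)^{2} = \left(i \sqrt{222} - \left(13 - 84\right)\right)^{2} = \left(i \sqrt{222} - -71\right)^{2} = \left(i \sqrt{222} + \left(-13 + 84\right)\right)^{2} = \left(i \sqrt{222} + 71\right)^{2} = \left(71 + i \sqrt{222}\right)^{2}$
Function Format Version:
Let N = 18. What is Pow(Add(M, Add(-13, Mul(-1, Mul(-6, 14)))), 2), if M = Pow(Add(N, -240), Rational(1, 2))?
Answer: Pow(Add(71, Mul(I, Pow(222, Rational(1, 2)))), 2) ≈ Add(4819.0, Mul(2115.8, I))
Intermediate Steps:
M = Mul(I, Pow(222, Rational(1, 2))) (M = Pow(Add(18, -240), Rational(1, 2)) = Pow(-222, Rational(1, 2)) = Mul(I, Pow(222, Rational(1, 2))) ≈ Mul(14.900, I))
Pow(Add(M, Add(-13, Mul(-1, Mul(-6, 14)))), 2) = Pow(Add(Mul(I, Pow(222, Rational(1, 2))), Add(-13, Mul(-1, Mul(-6, 14)))), 2) = Pow(Add(Mul(I, Pow(222, Rational(1, 2))), Add(-13, Mul(-1, -84))), 2) = Pow(Add(Mul(I, Pow(222, Rational(1, 2))), Add(-13, 84)), 2) = Pow(Add(Mul(I, Pow(222, Rational(1, 2))), 71), 2) = Pow(Add(71, Mul(I, Pow(222, Rational(1, 2)))), 2)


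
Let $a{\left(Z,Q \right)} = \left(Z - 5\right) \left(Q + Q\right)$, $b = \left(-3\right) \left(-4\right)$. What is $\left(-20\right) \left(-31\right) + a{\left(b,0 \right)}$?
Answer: $620$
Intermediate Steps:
$b = 12$
$a{\left(Z,Q \right)} = 2 Q \left(-5 + Z\right)$ ($a{\left(Z,Q \right)} = \left(-5 + Z\right) 2 Q = 2 Q \left(-5 + Z\right)$)
$\left(-20\right) \left(-31\right) + a{\left(b,0 \right)} = \left(-20\right) \left(-31\right) + 2 \cdot 0 \left(-5 + 12\right) = 620 + 2 \cdot 0 \cdot 7 = 620 + 0 = 620$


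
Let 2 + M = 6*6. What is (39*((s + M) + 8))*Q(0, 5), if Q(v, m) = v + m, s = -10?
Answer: 6240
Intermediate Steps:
M = 34 (M = -2 + 6*6 = -2 + 36 = 34)
Q(v, m) = m + v
(39*((s + M) + 8))*Q(0, 5) = (39*((-10 + 34) + 8))*(5 + 0) = (39*(24 + 8))*5 = (39*32)*5 = 1248*5 = 6240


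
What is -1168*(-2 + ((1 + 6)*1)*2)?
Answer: -14016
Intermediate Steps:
-1168*(-2 + ((1 + 6)*1)*2) = -1168*(-2 + (7*1)*2) = -1168*(-2 + 7*2) = -1168*(-2 + 14) = -1168*12 = -14016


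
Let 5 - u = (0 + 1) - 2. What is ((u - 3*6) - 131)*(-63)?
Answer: 9009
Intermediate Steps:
u = 6 (u = 5 - ((0 + 1) - 2) = 5 - (1 - 2) = 5 - 1*(-1) = 5 + 1 = 6)
((u - 3*6) - 131)*(-63) = ((6 - 3*6) - 131)*(-63) = ((6 - 18) - 131)*(-63) = (-12 - 131)*(-63) = -143*(-63) = 9009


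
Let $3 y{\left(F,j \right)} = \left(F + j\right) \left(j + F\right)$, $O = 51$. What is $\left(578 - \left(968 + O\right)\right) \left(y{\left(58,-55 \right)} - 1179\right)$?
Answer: $518616$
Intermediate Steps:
$y{\left(F,j \right)} = \frac{\left(F + j\right)^{2}}{3}$ ($y{\left(F,j \right)} = \frac{\left(F + j\right) \left(j + F\right)}{3} = \frac{\left(F + j\right) \left(F + j\right)}{3} = \frac{\left(F + j\right)^{2}}{3}$)
$\left(578 - \left(968 + O\right)\right) \left(y{\left(58,-55 \right)} - 1179\right) = \left(578 + \left(\left(436 - 51\right) - 1404\right)\right) \left(\frac{\left(58 - 55\right)^{2}}{3} - 1179\right) = \left(578 + \left(\left(436 - 51\right) - 1404\right)\right) \left(\frac{3^{2}}{3} - 1179\right) = \left(578 + \left(385 - 1404\right)\right) \left(\frac{1}{3} \cdot 9 - 1179\right) = \left(578 - 1019\right) \left(3 - 1179\right) = \left(-441\right) \left(-1176\right) = 518616$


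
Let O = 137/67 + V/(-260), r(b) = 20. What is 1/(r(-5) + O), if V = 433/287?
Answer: 4999540/110184729 ≈ 0.045374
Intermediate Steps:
V = 433/287 (V = 433*(1/287) = 433/287 ≈ 1.5087)
O = 10193929/4999540 (O = 137/67 + (433/287)/(-260) = 137*(1/67) + (433/287)*(-1/260) = 137/67 - 433/74620 = 10193929/4999540 ≈ 2.0390)
1/(r(-5) + O) = 1/(20 + 10193929/4999540) = 1/(110184729/4999540) = 4999540/110184729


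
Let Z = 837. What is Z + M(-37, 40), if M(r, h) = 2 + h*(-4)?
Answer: 679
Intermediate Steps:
M(r, h) = 2 - 4*h
Z + M(-37, 40) = 837 + (2 - 4*40) = 837 + (2 - 160) = 837 - 158 = 679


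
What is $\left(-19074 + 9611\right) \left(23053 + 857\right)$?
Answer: $-226260330$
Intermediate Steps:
$\left(-19074 + 9611\right) \left(23053 + 857\right) = \left(-9463\right) 23910 = -226260330$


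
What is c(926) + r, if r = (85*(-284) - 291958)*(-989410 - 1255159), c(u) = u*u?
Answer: 709504629238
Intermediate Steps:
c(u) = u**2
r = 709503771762 (r = (-24140 - 291958)*(-2244569) = -316098*(-2244569) = 709503771762)
c(926) + r = 926**2 + 709503771762 = 857476 + 709503771762 = 709504629238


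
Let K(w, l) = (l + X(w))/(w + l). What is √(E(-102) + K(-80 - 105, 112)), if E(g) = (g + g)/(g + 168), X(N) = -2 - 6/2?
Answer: I*√2938177/803 ≈ 2.1346*I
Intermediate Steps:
X(N) = -5 (X(N) = -2 - 6/2 = -2 - 1*3 = -2 - 3 = -5)
E(g) = 2*g/(168 + g) (E(g) = (2*g)/(168 + g) = 2*g/(168 + g))
K(w, l) = (-5 + l)/(l + w) (K(w, l) = (l - 5)/(w + l) = (-5 + l)/(l + w))
√(E(-102) + K(-80 - 105, 112)) = √(2*(-102)/(168 - 102) + (-5 + 112)/(112 + (-80 - 105))) = √(2*(-102)/66 + 107/(112 - 185)) = √(2*(-102)*(1/66) + 107/(-73)) = √(-34/11 - 1/73*107) = √(-34/11 - 107/73) = √(-3659/803) = I*√2938177/803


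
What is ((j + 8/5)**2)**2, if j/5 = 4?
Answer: 136048896/625 ≈ 2.1768e+5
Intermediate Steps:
j = 20 (j = 5*4 = 20)
((j + 8/5)**2)**2 = ((20 + 8/5)**2)**2 = ((108/5)**2)**2 = (11664/25)**2 = 136048896/625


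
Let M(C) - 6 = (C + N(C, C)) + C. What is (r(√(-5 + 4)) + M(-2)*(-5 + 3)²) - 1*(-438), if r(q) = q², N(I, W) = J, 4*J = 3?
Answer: 448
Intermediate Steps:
J = ¾ (J = (¼)*3 = ¾ ≈ 0.75000)
N(I, W) = ¾
M(C) = 27/4 + 2*C (M(C) = 6 + ((C + ¾) + C) = 6 + ((¾ + C) + C) = 6 + (¾ + 2*C) = 27/4 + 2*C)
(r(√(-5 + 4)) + M(-2)*(-5 + 3)²) - 1*(-438) = ((√(-5 + 4))² + (27/4 + 2*(-2))*(-5 + 3)²) - 1*(-438) = ((√(-1))² + (27/4 - 4)*(-2)²) + 438 = (I² + (11/4)*4) + 438 = (-1 + 11) + 438 = 10 + 438 = 448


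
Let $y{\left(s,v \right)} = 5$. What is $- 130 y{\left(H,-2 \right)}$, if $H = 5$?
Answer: $-650$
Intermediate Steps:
$- 130 y{\left(H,-2 \right)} = \left(-130\right) 5 = -650$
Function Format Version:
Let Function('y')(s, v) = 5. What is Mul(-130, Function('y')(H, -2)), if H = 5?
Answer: -650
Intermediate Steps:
Mul(-130, Function('y')(H, -2)) = Mul(-130, 5) = -650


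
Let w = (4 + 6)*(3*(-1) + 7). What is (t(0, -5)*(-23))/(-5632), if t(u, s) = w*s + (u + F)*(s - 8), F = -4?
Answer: -851/1408 ≈ -0.60440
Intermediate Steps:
w = 40 (w = 10*(-3 + 7) = 10*4 = 40)
t(u, s) = 40*s + (-8 + s)*(-4 + u) (t(u, s) = 40*s + (u - 4)*(s - 8) = 40*s + (-4 + u)*(-8 + s) = 40*s + (-8 + s)*(-4 + u))
(t(0, -5)*(-23))/(-5632) = ((32 - 8*0 + 36*(-5) - 5*0)*(-23))/(-5632) = ((32 + 0 - 180 + 0)*(-23))*(-1/5632) = -148*(-23)*(-1/5632) = 3404*(-1/5632) = -851/1408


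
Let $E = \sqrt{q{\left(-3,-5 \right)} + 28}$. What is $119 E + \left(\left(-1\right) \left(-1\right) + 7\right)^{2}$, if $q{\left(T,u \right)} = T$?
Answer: $659$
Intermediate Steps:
$E = 5$ ($E = \sqrt{-3 + 28} = \sqrt{25} = 5$)
$119 E + \left(\left(-1\right) \left(-1\right) + 7\right)^{2} = 119 \cdot 5 + \left(\left(-1\right) \left(-1\right) + 7\right)^{2} = 595 + \left(1 + 7\right)^{2} = 595 + 8^{2} = 595 + 64 = 659$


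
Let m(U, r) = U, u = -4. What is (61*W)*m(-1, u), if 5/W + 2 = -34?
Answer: 305/36 ≈ 8.4722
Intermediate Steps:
W = -5/36 (W = 5/(-2 - 34) = 5/(-36) = 5*(-1/36) = -5/36 ≈ -0.13889)
(61*W)*m(-1, u) = (61*(-5/36))*(-1) = -305/36*(-1) = 305/36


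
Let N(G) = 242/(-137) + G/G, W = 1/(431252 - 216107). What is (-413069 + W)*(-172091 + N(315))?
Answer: 2095243588059866288/29474865 ≈ 7.1086e+10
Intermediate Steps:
W = 1/215145 ≈ 4.6480e-6
N(G) = -105/137 (N(G) = 242*(-1/137) + 1 = -242/137 + 1 = -105/137)
(-413069 + W)*(-172091 + N(315)) = (-413069 + 1/215145)*(-172091 - 105/137) = -88869730004/215145*(-23576572/137) = 2095243588059866288/29474865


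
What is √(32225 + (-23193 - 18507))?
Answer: 5*I*√379 ≈ 97.34*I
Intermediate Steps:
√(32225 + (-23193 - 18507)) = √(32225 - 41700) = √(-9475) = 5*I*√379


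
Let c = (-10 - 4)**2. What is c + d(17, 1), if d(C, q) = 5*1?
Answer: 201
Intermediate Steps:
d(C, q) = 5
c = 196 (c = (-14)**2 = 196)
c + d(17, 1) = 196 + 5 = 201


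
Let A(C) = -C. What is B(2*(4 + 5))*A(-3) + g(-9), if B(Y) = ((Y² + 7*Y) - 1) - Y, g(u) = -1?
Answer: 1292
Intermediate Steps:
B(Y) = -1 + Y² + 6*Y (B(Y) = (-1 + Y² + 7*Y) - Y = -1 + Y² + 6*Y)
B(2*(4 + 5))*A(-3) + g(-9) = (-1 + (2*(4 + 5))² + 6*(2*(4 + 5)))*(-1*(-3)) - 1 = (-1 + (2*9)² + 6*(2*9))*3 - 1 = (-1 + 18² + 6*18)*3 - 1 = (-1 + 324 + 108)*3 - 1 = 431*3 - 1 = 1293 - 1 = 1292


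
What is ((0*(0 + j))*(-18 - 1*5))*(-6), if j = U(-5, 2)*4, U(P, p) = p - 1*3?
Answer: 0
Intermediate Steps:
U(P, p) = -3 + p (U(P, p) = p - 3 = -3 + p)
j = -4 (j = (-3 + 2)*4 = -1*4 = -4)
((0*(0 + j))*(-18 - 1*5))*(-6) = ((0*(0 - 4))*(-18 - 1*5))*(-6) = ((0*(-4))*(-18 - 5))*(-6) = (0*(-23))*(-6) = 0*(-6) = 0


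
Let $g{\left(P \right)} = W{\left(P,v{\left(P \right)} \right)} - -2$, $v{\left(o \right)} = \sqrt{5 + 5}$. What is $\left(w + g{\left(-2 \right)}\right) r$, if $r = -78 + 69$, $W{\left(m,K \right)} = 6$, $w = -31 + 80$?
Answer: $-513$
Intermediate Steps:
$v{\left(o \right)} = \sqrt{10}$
$w = 49$
$g{\left(P \right)} = 8$ ($g{\left(P \right)} = 6 - -2 = 6 + 2 = 8$)
$r = -9$
$\left(w + g{\left(-2 \right)}\right) r = \left(49 + 8\right) \left(-9\right) = 57 \left(-9\right) = -513$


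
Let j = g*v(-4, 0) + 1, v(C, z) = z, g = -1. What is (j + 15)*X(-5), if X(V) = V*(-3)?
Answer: 240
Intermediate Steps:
X(V) = -3*V
j = 1 (j = -1*0 + 1 = 0 + 1 = 1)
(j + 15)*X(-5) = (1 + 15)*(-3*(-5)) = 16*15 = 240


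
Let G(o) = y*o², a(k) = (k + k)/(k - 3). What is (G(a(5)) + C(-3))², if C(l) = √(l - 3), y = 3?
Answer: (75 + I*√6)² ≈ 5619.0 + 367.42*I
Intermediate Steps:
a(k) = 2*k/(-3 + k) (a(k) = (2*k)/(-3 + k) = 2*k/(-3 + k))
G(o) = 3*o²
C(l) = √(-3 + l)
(G(a(5)) + C(-3))² = (3*(2*5/(-3 + 5))² + √(-3 - 3))² = (3*(2*5/2)² + √(-6))² = (3*(2*5*(½))² + I*√6)² = (3*5² + I*√6)² = (3*25 + I*√6)² = (75 + I*√6)²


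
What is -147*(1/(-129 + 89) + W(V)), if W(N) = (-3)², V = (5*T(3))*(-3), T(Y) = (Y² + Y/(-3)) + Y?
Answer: -52773/40 ≈ -1319.3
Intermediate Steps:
T(Y) = Y² + 2*Y/3 (T(Y) = (Y² - Y/3) + Y = Y² + 2*Y/3)
V = -165 (V = (5*((⅓)*3*(2 + 3*3)))*(-3) = (5*((⅓)*3*(2 + 9)))*(-3) = (5*((⅓)*3*11))*(-3) = (5*11)*(-3) = 55*(-3) = -165)
W(N) = 9
-147*(1/(-129 + 89) + W(V)) = -147*(1/(-129 + 89) + 9) = -147*(1/(-40) + 9) = -147*(-1/40 + 9) = -147*359/40 = -52773/40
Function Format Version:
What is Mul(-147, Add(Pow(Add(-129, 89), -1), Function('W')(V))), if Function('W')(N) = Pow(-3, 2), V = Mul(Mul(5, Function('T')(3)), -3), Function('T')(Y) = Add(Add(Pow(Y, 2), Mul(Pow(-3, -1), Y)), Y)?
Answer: Rational(-52773, 40) ≈ -1319.3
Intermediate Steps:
Function('T')(Y) = Add(Pow(Y, 2), Mul(Rational(2, 3), Y)) (Function('T')(Y) = Add(Add(Pow(Y, 2), Mul(Rational(-1, 3), Y)), Y) = Add(Pow(Y, 2), Mul(Rational(2, 3), Y)))
V = -165 (V = Mul(Mul(5, Mul(Rational(1, 3), 3, Add(2, Mul(3, 3)))), -3) = Mul(Mul(5, Mul(Rational(1, 3), 3, Add(2, 9))), -3) = Mul(Mul(5, Mul(Rational(1, 3), 3, 11)), -3) = Mul(Mul(5, 11), -3) = Mul(55, -3) = -165)
Function('W')(N) = 9
Mul(-147, Add(Pow(Add(-129, 89), -1), Function('W')(V))) = Mul(-147, Add(Pow(Add(-129, 89), -1), 9)) = Mul(-147, Add(Pow(-40, -1), 9)) = Mul(-147, Add(Rational(-1, 40), 9)) = Mul(-147, Rational(359, 40)) = Rational(-52773, 40)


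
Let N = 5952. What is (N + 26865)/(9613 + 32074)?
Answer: 32817/41687 ≈ 0.78722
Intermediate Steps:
(N + 26865)/(9613 + 32074) = (5952 + 26865)/(9613 + 32074) = 32817/41687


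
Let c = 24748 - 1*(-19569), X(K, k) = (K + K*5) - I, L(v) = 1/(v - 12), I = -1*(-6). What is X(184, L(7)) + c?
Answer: 45415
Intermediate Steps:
I = 6
L(v) = 1/(-12 + v)
X(K, k) = -6 + 6*K (X(K, k) = (K + K*5) - 1*6 = (K + 5*K) - 6 = 6*K - 6 = -6 + 6*K)
c = 44317 (c = 24748 + 19569 = 44317)
X(184, L(7)) + c = (-6 + 6*184) + 44317 = (-6 + 1104) + 44317 = 1098 + 44317 = 45415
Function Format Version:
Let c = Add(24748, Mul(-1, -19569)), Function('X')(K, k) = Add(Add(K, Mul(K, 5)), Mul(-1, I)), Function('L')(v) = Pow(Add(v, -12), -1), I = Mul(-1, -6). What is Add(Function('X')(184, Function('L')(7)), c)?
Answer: 45415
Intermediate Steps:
I = 6
Function('L')(v) = Pow(Add(-12, v), -1)
Function('X')(K, k) = Add(-6, Mul(6, K)) (Function('X')(K, k) = Add(Add(K, Mul(K, 5)), Mul(-1, 6)) = Add(Add(K, Mul(5, K)), -6) = Add(Mul(6, K), -6) = Add(-6, Mul(6, K)))
c = 44317 (c = Add(24748, 19569) = 44317)
Add(Function('X')(184, Function('L')(7)), c) = Add(Add(-6, Mul(6, 184)), 44317) = Add(Add(-6, 1104), 44317) = Add(1098, 44317) = 45415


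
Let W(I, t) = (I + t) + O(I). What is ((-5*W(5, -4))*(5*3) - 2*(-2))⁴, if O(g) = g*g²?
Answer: 7961442538871056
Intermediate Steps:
O(g) = g³
W(I, t) = I + t + I³ (W(I, t) = (I + t) + I³ = I + t + I³)
((-5*W(5, -4))*(5*3) - 2*(-2))⁴ = ((-5*(5 - 4 + 5³))*(5*3) - 2*(-2))⁴ = (-5*(5 - 4 + 125)*15 + 4)⁴ = (-5*126*15 + 4)⁴ = (-630*15 + 4)⁴ = (-9450 + 4)⁴ = (-9446)⁴ = 7961442538871056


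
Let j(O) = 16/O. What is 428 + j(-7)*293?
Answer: -1692/7 ≈ -241.71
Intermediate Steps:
428 + j(-7)*293 = 428 + (16/(-7))*293 = 428 + (16*(-1/7))*293 = 428 - 16/7*293 = 428 - 4688/7 = -1692/7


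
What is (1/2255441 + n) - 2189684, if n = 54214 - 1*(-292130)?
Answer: -4157544612939/2255441 ≈ -1.8433e+6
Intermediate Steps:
n = 346344 (n = 54214 + 292130 = 346344)
(1/2255441 + n) - 2189684 = (1/2255441 + 346344) - 2189684 = 781158457705/2255441 - 2189684 = -4157544612939/2255441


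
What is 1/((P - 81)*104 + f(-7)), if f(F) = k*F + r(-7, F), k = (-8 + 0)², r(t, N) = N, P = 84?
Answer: -1/143 ≈ -0.0069930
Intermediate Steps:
k = 64 (k = (-8)² = 64)
f(F) = 65*F (f(F) = 64*F + F = 65*F)
1/((P - 81)*104 + f(-7)) = 1/((84 - 81)*104 + 65*(-7)) = 1/(3*104 - 455) = 1/(312 - 455) = 1/(-143) = -1/143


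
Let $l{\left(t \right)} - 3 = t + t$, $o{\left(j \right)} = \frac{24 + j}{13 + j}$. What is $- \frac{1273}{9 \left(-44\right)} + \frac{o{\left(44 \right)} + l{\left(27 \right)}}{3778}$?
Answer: $\frac{45908165}{14212836} \approx 3.23$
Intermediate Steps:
$o{\left(j \right)} = \frac{24 + j}{13 + j}$
$l{\left(t \right)} = 3 + 2 t$ ($l{\left(t \right)} = 3 + \left(t + t\right) = 3 + 2 t$)
$- \frac{1273}{9 \left(-44\right)} + \frac{o{\left(44 \right)} + l{\left(27 \right)}}{3778} = - \frac{1273}{9 \left(-44\right)} + \frac{\frac{24 + 44}{13 + 44} + \left(3 + 2 \cdot 27\right)}{3778} = - \frac{1273}{-396} + \left(\frac{1}{57} \cdot 68 + \left(3 + 54\right)\right) \frac{1}{3778} = \left(-1273\right) \left(- \frac{1}{396}\right) + \left(\frac{1}{57} \cdot 68 + 57\right) \frac{1}{3778} = \frac{1273}{396} + \left(\frac{68}{57} + 57\right) \frac{1}{3778} = \frac{1273}{396} + \frac{3317}{57} \cdot \frac{1}{3778} = \frac{1273}{396} + \frac{3317}{215346} = \frac{45908165}{14212836}$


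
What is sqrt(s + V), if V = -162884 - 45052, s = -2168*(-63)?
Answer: 6*I*sqrt(1982) ≈ 267.12*I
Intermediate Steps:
s = 136584
V = -207936
sqrt(s + V) = sqrt(136584 - 207936) = sqrt(-71352) = 6*I*sqrt(1982)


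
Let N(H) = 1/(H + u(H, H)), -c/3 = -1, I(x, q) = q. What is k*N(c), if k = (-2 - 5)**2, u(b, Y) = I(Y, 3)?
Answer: 49/6 ≈ 8.1667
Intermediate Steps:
c = 3 (c = -3*(-1) = 3)
u(b, Y) = 3
k = 49 (k = (-7)**2 = 49)
N(H) = 1/(3 + H) (N(H) = 1/(H + 3) = 1/(3 + H))
k*N(c) = 49/(3 + 3) = 49/6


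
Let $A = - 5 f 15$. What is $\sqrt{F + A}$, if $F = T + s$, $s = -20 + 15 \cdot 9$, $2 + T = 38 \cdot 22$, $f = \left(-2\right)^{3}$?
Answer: $\sqrt{1549} \approx 39.357$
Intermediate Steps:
$f = -8$
$T = 834$ ($T = -2 + 38 \cdot 22 = -2 + 836 = 834$)
$s = 115$ ($s = -20 + 135 = 115$)
$F = 949$ ($F = 834 + 115 = 949$)
$A = 600$ ($A = \left(-5\right) \left(-8\right) 15 = 40 \cdot 15 = 600$)
$\sqrt{F + A} = \sqrt{949 + 600} = \sqrt{1549}$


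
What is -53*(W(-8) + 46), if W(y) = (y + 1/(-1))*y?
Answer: -6254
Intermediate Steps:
W(y) = y*(-1 + y) (W(y) = (y - 1)*y = (-1 + y)*y = y*(-1 + y))
-53*(W(-8) + 46) = -53*(-8*(-1 - 8) + 46) = -53*(-8*(-9) + 46) = -53*(72 + 46) = -53*118 = -6254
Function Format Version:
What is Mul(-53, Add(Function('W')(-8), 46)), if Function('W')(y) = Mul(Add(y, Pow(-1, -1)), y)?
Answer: -6254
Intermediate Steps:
Function('W')(y) = Mul(y, Add(-1, y)) (Function('W')(y) = Mul(Add(y, -1), y) = Mul(Add(-1, y), y) = Mul(y, Add(-1, y)))
Mul(-53, Add(Function('W')(-8), 46)) = Mul(-53, Add(Mul(-8, Add(-1, -8)), 46)) = Mul(-53, Add(Mul(-8, -9), 46)) = Mul(-53, Add(72, 46)) = Mul(-53, 118) = -6254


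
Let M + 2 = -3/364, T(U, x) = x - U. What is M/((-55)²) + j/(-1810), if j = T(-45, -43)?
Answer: -352531/199299100 ≈ -0.0017689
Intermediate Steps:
j = 2 (j = -43 - 1*(-45) = -43 + 45 = 2)
M = -731/364 (M = -2 - 3/364 = -731/364 ≈ -2.0082)
M/((-55)²) + j/(-1810) = -731/(364*((-55)²)) + 2/(-1810) = -731/364/3025 + 2*(-1/1810) = -731/364*1/3025 - 1/905 = -731/1101100 - 1/905 = -352531/199299100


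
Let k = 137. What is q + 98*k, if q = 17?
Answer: 13443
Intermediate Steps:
q + 98*k = 17 + 98*137 = 17 + 13426 = 13443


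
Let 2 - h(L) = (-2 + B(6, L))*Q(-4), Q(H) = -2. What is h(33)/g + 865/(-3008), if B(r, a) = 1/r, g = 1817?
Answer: -4730155/16396608 ≈ -0.28848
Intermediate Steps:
h(L) = -5/3 (h(L) = 2 - (-2 + 1/6)*(-2) = 2 - (-2 + ⅙)*(-2) = 2 - (-11)*(-2)/6 = 2 - 1*11/3 = 2 - 11/3 = -5/3)
h(33)/g + 865/(-3008) = -5/3/1817 + 865/(-3008) = -5/3*1/1817 + 865*(-1/3008) = -5/5451 - 865/3008 = -4730155/16396608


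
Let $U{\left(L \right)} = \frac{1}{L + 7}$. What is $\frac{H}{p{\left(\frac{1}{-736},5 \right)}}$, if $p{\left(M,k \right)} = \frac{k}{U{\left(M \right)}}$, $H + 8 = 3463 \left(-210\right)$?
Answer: $- \frac{535247168}{25755} \approx -20782.0$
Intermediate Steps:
$U{\left(L \right)} = \frac{1}{7 + L}$
$H = -727238$ ($H = -8 + 3463 \left(-210\right) = -8 - 727230 = -727238$)
$p{\left(M,k \right)} = k \left(7 + M\right)$ ($p{\left(M,k \right)} = \frac{k}{\frac{1}{7 + M}} = k \left(7 + M\right)$)
$\frac{H}{p{\left(\frac{1}{-736},5 \right)}} = - \frac{727238}{5 \left(7 + \frac{1}{-736}\right)} = - \frac{727238}{5 \left(7 - \frac{1}{736}\right)} = - \frac{727238}{5 \cdot \frac{5151}{736}} = - \frac{727238}{\frac{25755}{736}} = \left(-727238\right) \frac{736}{25755} = - \frac{535247168}{25755}$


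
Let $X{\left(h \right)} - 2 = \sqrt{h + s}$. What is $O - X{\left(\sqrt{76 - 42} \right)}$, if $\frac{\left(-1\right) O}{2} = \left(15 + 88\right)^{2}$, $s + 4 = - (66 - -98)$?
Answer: $-21220 - i \sqrt{168 - \sqrt{34}} \approx -21220.0 - 12.735 i$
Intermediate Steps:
$s = -168$ ($s = -4 - \left(66 - -98\right) = -4 - \left(66 + 98\right) = -4 - 164 = -168$)
$X{\left(h \right)} = 2 + \sqrt{-168 + h}$ ($X{\left(h \right)} = 2 + \sqrt{h - 168} = 2 + \sqrt{-168 + h}$)
$O = -21218$ ($O = - 2 \left(15 + 88\right)^{2} = - 2 \cdot 103^{2} = \left(-2\right) 10609 = -21218$)
$O - X{\left(\sqrt{76 - 42} \right)} = -21218 - \left(2 + \sqrt{-168 + \sqrt{76 - 42}}\right) = -21218 - \left(2 + \sqrt{-168 + \sqrt{34}}\right) = -21220 - \sqrt{-168 + \sqrt{34}}$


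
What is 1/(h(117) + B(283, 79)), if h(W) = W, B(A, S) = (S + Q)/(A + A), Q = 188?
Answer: 566/66489 ≈ 0.0085127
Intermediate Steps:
B(A, S) = (188 + S)/(2*A) (B(A, S) = (S + 188)/(A + A) = (188 + S)/((2*A)) = (188 + S)*(1/(2*A)) = (188 + S)/(2*A))
1/(h(117) + B(283, 79)) = 1/(117 + (½)*(188 + 79)/283) = 1/(117 + (½)*(1/283)*267) = 1/(117 + 267/566) = 1/(66489/566) = 566/66489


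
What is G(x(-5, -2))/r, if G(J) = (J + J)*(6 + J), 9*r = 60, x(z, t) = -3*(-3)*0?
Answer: 0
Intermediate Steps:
x(z, t) = 0 (x(z, t) = 9*0 = 0)
r = 20/3 (r = (⅑)*60 = 20/3 ≈ 6.6667)
G(J) = 2*J*(6 + J) (G(J) = (2*J)*(6 + J) = 2*J*(6 + J))
G(x(-5, -2))/r = (2*0*(6 + 0))/(20/3) = 3*(2*0*6)/20 = (3/20)*0 = 0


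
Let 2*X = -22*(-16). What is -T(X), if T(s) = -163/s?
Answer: 163/176 ≈ 0.92614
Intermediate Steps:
X = 176 (X = (-22*(-16))/2 = (½)*352 = 176)
-T(X) = -(-163)/176 = -1*(-163/176) = 163/176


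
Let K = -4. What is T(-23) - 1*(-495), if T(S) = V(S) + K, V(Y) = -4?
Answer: 487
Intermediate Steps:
T(S) = -8 (T(S) = -4 - 4 = -8)
T(-23) - 1*(-495) = -8 - 1*(-495) = -8 + 495 = 487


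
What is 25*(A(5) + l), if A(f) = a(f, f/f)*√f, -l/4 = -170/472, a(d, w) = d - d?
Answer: 2125/59 ≈ 36.017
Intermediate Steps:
a(d, w) = 0
l = 85/59 (l = -(-680)/472 = -4*(-85/236) = 85/59 ≈ 1.4407)
A(f) = 0 (A(f) = 0*√f = 0)
25*(A(5) + l) = 25*(0 + 85/59) = 25*(85/59) = 2125/59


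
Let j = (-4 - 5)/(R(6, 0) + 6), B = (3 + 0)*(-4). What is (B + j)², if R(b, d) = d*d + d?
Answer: 729/4 ≈ 182.25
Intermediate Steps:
R(b, d) = d + d² (R(b, d) = d² + d = d + d²)
B = -12 (B = 3*(-4) = -12)
j = -3/2 (j = (-4 - 5)/(0*(1 + 0) + 6) = -9/(0*1 + 6) = -9/(0 + 6) = -9/6 = -9*⅙ = -3/2 ≈ -1.5000)
(B + j)² = (-12 - 3/2)² = (-27/2)² = 729/4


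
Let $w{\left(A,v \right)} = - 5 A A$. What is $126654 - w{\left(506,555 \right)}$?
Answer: $1406834$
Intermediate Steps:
$w{\left(A,v \right)} = - 5 A^{2}$
$126654 - w{\left(506,555 \right)} = 126654 - - 5 \cdot 506^{2} = 126654 - \left(-5\right) 256036 = 126654 - -1280180 = 126654 + 1280180 = 1406834$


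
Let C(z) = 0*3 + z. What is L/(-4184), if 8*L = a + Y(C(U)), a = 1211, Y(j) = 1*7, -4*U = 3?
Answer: -609/16736 ≈ -0.036389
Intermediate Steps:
U = -¾ (U = -¼*3 = -¾ ≈ -0.75000)
C(z) = z (C(z) = 0 + z = z)
Y(j) = 7
L = 609/4 (L = (1211 + 7)/8 = (⅛)*1218 = 609/4 ≈ 152.25)
L/(-4184) = (609/4)/(-4184) = (609/4)*(-1/4184) = -609/16736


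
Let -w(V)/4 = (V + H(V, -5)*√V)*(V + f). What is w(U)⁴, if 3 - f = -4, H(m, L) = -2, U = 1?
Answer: 1048576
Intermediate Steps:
f = 7 (f = 3 - 1*(-4) = 3 + 4 = 7)
w(V) = -4*(7 + V)*(V - 2*√V) (w(V) = -4*(V - 2*√V)*(V + 7) = -4*(V - 2*√V)*(7 + V) = -4*(7 + V)*(V - 2*√V))
w(U)⁴ = (-28*1 - 4*1² + 8*1^(3/2) + 56*√1)⁴ = (-28 - 4*1 + 8*1 + 56*1)⁴ = (-28 - 4 + 8 + 56)⁴ = 32⁴ = 1048576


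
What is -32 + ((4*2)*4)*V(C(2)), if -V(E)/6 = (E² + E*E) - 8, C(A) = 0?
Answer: 1504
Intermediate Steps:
V(E) = 48 - 12*E² (V(E) = -6*((E² + E*E) - 8) = -6*((E² + E²) - 8) = -6*(2*E² - 8) = -6*(-8 + 2*E²) = 48 - 12*E²)
-32 + ((4*2)*4)*V(C(2)) = -32 + ((4*2)*4)*(48 - 12*0²) = -32 + (8*4)*(48 - 12*0) = -32 + 32*(48 + 0) = -32 + 32*48 = -32 + 1536 = 1504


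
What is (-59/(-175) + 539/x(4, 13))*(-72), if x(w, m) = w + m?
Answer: -6863616/2975 ≈ -2307.1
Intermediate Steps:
x(w, m) = m + w
(-59/(-175) + 539/x(4, 13))*(-72) = (-59/(-175) + 539/(13 + 4))*(-72) = (-59*(-1/175) + 539/17)*(-72) = (59/175 + 539*(1/17))*(-72) = (59/175 + 539/17)*(-72) = (95328/2975)*(-72) = -6863616/2975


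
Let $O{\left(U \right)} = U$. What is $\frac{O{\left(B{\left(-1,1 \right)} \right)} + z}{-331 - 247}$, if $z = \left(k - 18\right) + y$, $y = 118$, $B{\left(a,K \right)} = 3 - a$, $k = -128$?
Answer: $\frac{12}{289} \approx 0.041523$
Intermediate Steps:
$z = -28$ ($z = \left(-128 - 18\right) + 118 = -146 + 118 = -28$)
$\frac{O{\left(B{\left(-1,1 \right)} \right)} + z}{-331 - 247} = \frac{\left(3 - -1\right) - 28}{-331 - 247} = \frac{\left(3 + 1\right) - 28}{-578} = \left(4 - 28\right) \left(- \frac{1}{578}\right) = \left(-24\right) \left(- \frac{1}{578}\right) = \frac{12}{289}$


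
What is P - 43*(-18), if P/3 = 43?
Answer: 903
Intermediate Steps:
P = 129 (P = 3*43 = 129)
P - 43*(-18) = 129 - 43*(-18) = 129 + 774 = 903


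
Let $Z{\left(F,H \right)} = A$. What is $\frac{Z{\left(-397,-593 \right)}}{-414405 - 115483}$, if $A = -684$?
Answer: $\frac{171}{132472} \approx 0.0012908$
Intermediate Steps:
$Z{\left(F,H \right)} = -684$
$\frac{Z{\left(-397,-593 \right)}}{-414405 - 115483} = - \frac{684}{-414405 - 115483} = - \frac{684}{-529888} = \left(-684\right) \left(- \frac{1}{529888}\right) = \frac{171}{132472}$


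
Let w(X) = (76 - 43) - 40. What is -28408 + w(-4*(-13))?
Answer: -28415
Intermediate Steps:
w(X) = -7 (w(X) = 33 - 40 = -7)
-28408 + w(-4*(-13)) = -28408 - 7 = -28415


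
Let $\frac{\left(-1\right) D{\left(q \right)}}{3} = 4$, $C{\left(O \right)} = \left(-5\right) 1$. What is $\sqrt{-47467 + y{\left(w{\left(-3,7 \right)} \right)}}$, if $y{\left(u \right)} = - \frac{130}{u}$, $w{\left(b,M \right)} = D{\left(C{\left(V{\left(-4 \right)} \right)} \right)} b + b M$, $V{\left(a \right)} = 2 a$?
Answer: $\frac{i \sqrt{427281}}{3} \approx 217.89 i$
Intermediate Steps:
$C{\left(O \right)} = -5$
$D{\left(q \right)} = -12$ ($D{\left(q \right)} = \left(-3\right) 4 = -12$)
$w{\left(b,M \right)} = - 12 b + M b$ ($w{\left(b,M \right)} = - 12 b + b M = - 12 b + M b$)
$\sqrt{-47467 + y{\left(w{\left(-3,7 \right)} \right)}} = \sqrt{-47467 - \frac{130}{\left(-3\right) \left(-12 + 7\right)}} = \sqrt{-47467 - \frac{130}{\left(-3\right) \left(-5\right)}} = \sqrt{-47467 - \frac{130}{15}} = \sqrt{-47467 - \frac{26}{3}} = \sqrt{- \frac{142427}{3}} = \frac{i \sqrt{427281}}{3}$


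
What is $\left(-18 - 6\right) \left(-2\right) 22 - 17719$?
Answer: $-16663$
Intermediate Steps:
$\left(-18 - 6\right) \left(-2\right) 22 - 17719 = \left(-24\right) \left(-2\right) 22 - 17719 = 48 \cdot 22 - 17719 = 1056 - 17719 = -16663$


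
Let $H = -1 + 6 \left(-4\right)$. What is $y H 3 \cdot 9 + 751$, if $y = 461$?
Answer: $-310424$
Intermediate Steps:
$H = -25$ ($H = -1 - 24 = -25$)
$y H 3 \cdot 9 + 751 = 461 \left(-25\right) 3 \cdot 9 + 751 = 461 \left(\left(-75\right) 9\right) + 751 = 461 \left(-675\right) + 751 = -311175 + 751 = -310424$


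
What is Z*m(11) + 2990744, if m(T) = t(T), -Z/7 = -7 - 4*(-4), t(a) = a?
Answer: 2990051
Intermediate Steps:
Z = -63 (Z = -7*(-7 - 4*(-4)) = -7*(-7 + 16) = -7*9 = -63)
m(T) = T
Z*m(11) + 2990744 = -63*11 + 2990744 = -693 + 2990744 = 2990051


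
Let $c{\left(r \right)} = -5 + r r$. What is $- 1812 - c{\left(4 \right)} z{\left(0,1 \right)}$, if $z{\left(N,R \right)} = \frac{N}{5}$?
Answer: $0$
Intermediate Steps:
$z{\left(N,R \right)} = \frac{N}{5}$ ($z{\left(N,R \right)} = N \frac{1}{5} = \frac{N}{5}$)
$c{\left(r \right)} = -5 + r^{2}$
$- 1812 - c{\left(4 \right)} z{\left(0,1 \right)} = - 1812 - (-5 + 4^{2}) \frac{1}{5} \cdot 0 = - 1812 - (-5 + 16) 0 = - 1812 \left(-1\right) 11 \cdot 0 = - 1812 \left(\left(-11\right) 0\right) = \left(-1812\right) 0 = 0$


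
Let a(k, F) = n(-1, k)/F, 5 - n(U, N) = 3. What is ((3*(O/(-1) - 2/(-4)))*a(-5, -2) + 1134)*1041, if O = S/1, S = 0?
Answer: 2357865/2 ≈ 1.1789e+6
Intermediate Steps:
n(U, N) = 2 (n(U, N) = 5 - 1*3 = 5 - 3 = 2)
O = 0 (O = 0/1 = 0*1 = 0)
a(k, F) = 2/F
((3*(O/(-1) - 2/(-4)))*a(-5, -2) + 1134)*1041 = ((3*(0/(-1) - 2/(-4)))*(2/(-2)) + 1134)*1041 = ((3*(0*(-1) - 2*(-1/4)))*(2*(-1/2)) + 1134)*1041 = ((3*(0 + 1/2))*(-1) + 1134)*1041 = ((3*(1/2))*(-1) + 1134)*1041 = ((3/2)*(-1) + 1134)*1041 = (-3/2 + 1134)*1041 = (2265/2)*1041 = 2357865/2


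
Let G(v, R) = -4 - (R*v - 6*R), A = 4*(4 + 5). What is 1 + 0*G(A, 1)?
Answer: 1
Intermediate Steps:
A = 36 (A = 4*9 = 36)
G(v, R) = -4 + 6*R - R*v (G(v, R) = -4 - (-6*R + R*v) = -4 + (6*R - R*v) = -4 + 6*R - R*v)
1 + 0*G(A, 1) = 1 + 0*(-4 + 6*1 - 1*1*36) = 1 + 0*(-4 + 6 - 36) = 1 + 0*(-34) = 1 + 0 = 1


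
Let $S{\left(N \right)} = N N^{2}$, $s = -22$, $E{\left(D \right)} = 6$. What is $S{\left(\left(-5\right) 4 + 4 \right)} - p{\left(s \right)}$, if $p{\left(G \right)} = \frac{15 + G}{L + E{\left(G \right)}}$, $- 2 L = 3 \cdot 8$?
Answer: $- \frac{24583}{6} \approx -4097.2$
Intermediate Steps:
$L = -12$ ($L = - \frac{3 \cdot 8}{2} = \left(- \frac{1}{2}\right) 24 = -12$)
$S{\left(N \right)} = N^{3}$
$p{\left(G \right)} = - \frac{5}{2} - \frac{G}{6}$ ($p{\left(G \right)} = \frac{15 + G}{-12 + 6} = \frac{15 + G}{-6} = \left(15 + G\right) \left(- \frac{1}{6}\right) = - \frac{5}{2} - \frac{G}{6}$)
$S{\left(\left(-5\right) 4 + 4 \right)} - p{\left(s \right)} = \left(\left(-5\right) 4 + 4\right)^{3} - \left(- \frac{5}{2} - - \frac{11}{3}\right) = \left(-20 + 4\right)^{3} - \left(- \frac{5}{2} + \frac{11}{3}\right) = \left(-16\right)^{3} - \frac{7}{6} = -4096 - \frac{7}{6} = - \frac{24583}{6}$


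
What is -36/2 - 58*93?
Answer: -5412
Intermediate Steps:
-36/2 - 58*93 = -36/2 - 5394 = -2*9 - 5394 = -18 - 5394 = -5412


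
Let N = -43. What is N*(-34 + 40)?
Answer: -258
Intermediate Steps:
N*(-34 + 40) = -43*(-34 + 40) = -43*6 = -258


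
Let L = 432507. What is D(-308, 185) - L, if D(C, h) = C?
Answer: -432815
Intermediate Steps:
D(-308, 185) - L = -308 - 1*432507 = -308 - 432507 = -432815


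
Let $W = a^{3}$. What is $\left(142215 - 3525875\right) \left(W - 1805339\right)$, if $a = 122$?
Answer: $-35558882940$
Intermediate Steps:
$W = 1815848$ ($W = 122^{3} = 1815848$)
$\left(142215 - 3525875\right) \left(W - 1805339\right) = \left(142215 - 3525875\right) \left(1815848 - 1805339\right) = \left(142215 - 3525875\right) 10509 = \left(-3383660\right) 10509 = -35558882940$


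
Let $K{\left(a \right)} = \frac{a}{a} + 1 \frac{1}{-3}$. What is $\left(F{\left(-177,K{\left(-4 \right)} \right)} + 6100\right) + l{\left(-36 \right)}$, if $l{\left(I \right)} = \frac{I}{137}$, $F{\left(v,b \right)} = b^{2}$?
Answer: $\frac{7521524}{1233} \approx 6100.2$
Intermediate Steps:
$K{\left(a \right)} = \frac{2}{3}$ ($K{\left(a \right)} = 1 + 1 \left(- \frac{1}{3}\right) = 1 - \frac{1}{3} = \frac{2}{3}$)
$l{\left(I \right)} = \frac{I}{137}$ ($l{\left(I \right)} = I \frac{1}{137} = \frac{I}{137}$)
$\left(F{\left(-177,K{\left(-4 \right)} \right)} + 6100\right) + l{\left(-36 \right)} = \left(\left(\frac{2}{3}\right)^{2} + 6100\right) + \frac{1}{137} \left(-36\right) = \left(\frac{4}{9} + 6100\right) - \frac{36}{137} = \frac{54904}{9} - \frac{36}{137} = \frac{7521524}{1233}$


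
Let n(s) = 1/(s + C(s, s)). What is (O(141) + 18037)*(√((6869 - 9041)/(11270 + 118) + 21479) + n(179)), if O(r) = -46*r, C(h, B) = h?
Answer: 11551/358 + 11551*√19343837110/949 ≈ 1.6929e+6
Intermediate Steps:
n(s) = 1/(2*s) (n(s) = 1/(s + s) = 1/(2*s))
(O(141) + 18037)*(√((6869 - 9041)/(11270 + 118) + 21479) + n(179)) = (-46*141 + 18037)*(√((6869 - 9041)/(11270 + 118) + 21479) + (½)/179) = (-6486 + 18037)*(√(-2172/11388 + 21479) + (½)*(1/179)) = 11551*(√(-2172*1/11388 + 21479) + 1/358) = 11551*(√(-181/949 + 21479) + 1/358) = 11551*(√(20383390/949) + 1/358) = 11551*(√19343837110/949 + 1/358) = 11551*(1/358 + √19343837110/949) = 11551/358 + 11551*√19343837110/949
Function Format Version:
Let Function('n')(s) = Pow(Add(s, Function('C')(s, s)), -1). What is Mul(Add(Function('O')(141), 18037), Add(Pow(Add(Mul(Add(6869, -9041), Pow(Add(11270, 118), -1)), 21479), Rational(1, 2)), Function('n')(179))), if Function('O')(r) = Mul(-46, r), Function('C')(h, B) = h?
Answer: Add(Rational(11551, 358), Mul(Rational(11551, 949), Pow(19343837110, Rational(1, 2)))) ≈ 1.6929e+6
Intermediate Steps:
Function('n')(s) = Mul(Rational(1, 2), Pow(s, -1)) (Function('n')(s) = Pow(Add(s, s), -1) = Pow(Mul(2, s), -1) = Mul(Rational(1, 2), Pow(s, -1)))
Mul(Add(Function('O')(141), 18037), Add(Pow(Add(Mul(Add(6869, -9041), Pow(Add(11270, 118), -1)), 21479), Rational(1, 2)), Function('n')(179))) = Mul(Add(Mul(-46, 141), 18037), Add(Pow(Add(Mul(Add(6869, -9041), Pow(Add(11270, 118), -1)), 21479), Rational(1, 2)), Mul(Rational(1, 2), Pow(179, -1)))) = Mul(Add(-6486, 18037), Add(Pow(Add(Mul(-2172, Pow(11388, -1)), 21479), Rational(1, 2)), Mul(Rational(1, 2), Rational(1, 179)))) = Mul(11551, Add(Pow(Add(Mul(-2172, Rational(1, 11388)), 21479), Rational(1, 2)), Rational(1, 358))) = Mul(11551, Add(Pow(Add(Rational(-181, 949), 21479), Rational(1, 2)), Rational(1, 358))) = Mul(11551, Add(Pow(Rational(20383390, 949), Rational(1, 2)), Rational(1, 358))) = Mul(11551, Add(Mul(Rational(1, 949), Pow(19343837110, Rational(1, 2))), Rational(1, 358))) = Mul(11551, Add(Rational(1, 358), Mul(Rational(1, 949), Pow(19343837110, Rational(1, 2))))) = Add(Rational(11551, 358), Mul(Rational(11551, 949), Pow(19343837110, Rational(1, 2))))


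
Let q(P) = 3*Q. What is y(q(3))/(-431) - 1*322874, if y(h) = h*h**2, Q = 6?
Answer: -139164526/431 ≈ -3.2289e+5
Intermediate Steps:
q(P) = 18 (q(P) = 3*6 = 18)
y(h) = h**3
y(q(3))/(-431) - 1*322874 = 18**3/(-431) - 1*322874 = -1/431*5832 - 322874 = -5832/431 - 322874 = -139164526/431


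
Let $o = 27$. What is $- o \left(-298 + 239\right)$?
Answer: $1593$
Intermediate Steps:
$- o \left(-298 + 239\right) = - 27 \left(-298 + 239\right) = - 27 \left(-59\right) = \left(-1\right) \left(-1593\right) = 1593$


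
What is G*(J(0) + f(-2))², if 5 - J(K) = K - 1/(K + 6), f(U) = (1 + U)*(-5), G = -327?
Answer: -405589/12 ≈ -33799.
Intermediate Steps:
f(U) = -5 - 5*U
J(K) = 5 + 1/(6 + K) - K (J(K) = 5 - (K - 1/(K + 6)) = 5 - (K - 1/(6 + K)) = 5 + (1/(6 + K) - K) = 5 + 1/(6 + K) - K)
G*(J(0) + f(-2))² = -327*((31 - 1*0 - 1*0²)/(6 + 0) + (-5 - 5*(-2)))² = -327*((31 + 0 - 1*0)/6 + (-5 + 10))² = -327*((31 + 0 + 0)/6 + 5)² = -327*((⅙)*31 + 5)² = -327*(31/6 + 5)² = -327*(61/6)² = -327*3721/36 = -405589/12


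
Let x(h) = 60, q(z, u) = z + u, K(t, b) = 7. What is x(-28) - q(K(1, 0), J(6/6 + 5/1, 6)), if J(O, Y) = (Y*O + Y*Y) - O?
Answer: -13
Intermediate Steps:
J(O, Y) = Y**2 - O + O*Y (J(O, Y) = (O*Y + Y**2) - O = (Y**2 + O*Y) - O = Y**2 - O + O*Y)
q(z, u) = u + z
x(-28) - q(K(1, 0), J(6/6 + 5/1, 6)) = 60 - ((6**2 - (6/6 + 5/1) + (6/6 + 5/1)*6) + 7) = 60 - ((36 - (6*(1/6) + 5*1) + (6*(1/6) + 5*1)*6) + 7) = 60 - ((36 - (1 + 5) + (1 + 5)*6) + 7) = 60 - ((36 - 1*6 + 6*6) + 7) = 60 - ((36 - 6 + 36) + 7) = 60 - (66 + 7) = 60 - 1*73 = 60 - 73 = -13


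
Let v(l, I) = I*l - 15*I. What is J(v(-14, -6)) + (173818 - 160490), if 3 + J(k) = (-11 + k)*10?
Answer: 14955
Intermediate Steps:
v(l, I) = -15*I + I*l
J(k) = -113 + 10*k (J(k) = -3 + (-11 + k)*10 = -3 + (-110 + 10*k) = -113 + 10*k)
J(v(-14, -6)) + (173818 - 160490) = (-113 + 10*(-6*(-15 - 14))) + (173818 - 160490) = (-113 + 10*(-6*(-29))) + 13328 = (-113 + 10*174) + 13328 = (-113 + 1740) + 13328 = 1627 + 13328 = 14955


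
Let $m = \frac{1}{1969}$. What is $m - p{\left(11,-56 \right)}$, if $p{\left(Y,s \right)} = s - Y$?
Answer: $\frac{131924}{1969} \approx 67.0$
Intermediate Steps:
$m = \frac{1}{1969} \approx 0.00050787$
$m - p{\left(11,-56 \right)} = \frac{1}{1969} - \left(-56 - 11\right) = \frac{1}{1969} - -67 = \frac{1}{1969} + 67 = \frac{131924}{1969}$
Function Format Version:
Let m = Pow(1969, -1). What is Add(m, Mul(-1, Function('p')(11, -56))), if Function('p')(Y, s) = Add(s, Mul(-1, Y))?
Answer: Rational(131924, 1969) ≈ 67.000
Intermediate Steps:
m = Rational(1, 1969) ≈ 0.00050787
Add(m, Mul(-1, Function('p')(11, -56))) = Add(Rational(1, 1969), Mul(-1, Add(-56, Mul(-1, 11)))) = Add(Rational(1, 1969), Mul(-1, Add(-56, -11))) = Add(Rational(1, 1969), Mul(-1, -67)) = Add(Rational(1, 1969), 67) = Rational(131924, 1969)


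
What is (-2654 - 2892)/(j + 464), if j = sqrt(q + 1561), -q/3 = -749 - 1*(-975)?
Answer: -2573344/214413 + 5546*sqrt(883)/214413 ≈ -11.233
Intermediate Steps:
q = -678 (q = -3*(-749 - 1*(-975)) = -3*(-749 + 975) = -3*226 = -678)
j = sqrt(883) (j = sqrt(-678 + 1561) = sqrt(883) ≈ 29.715)
(-2654 - 2892)/(j + 464) = (-2654 - 2892)/(sqrt(883) + 464) = -5546/(464 + sqrt(883))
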